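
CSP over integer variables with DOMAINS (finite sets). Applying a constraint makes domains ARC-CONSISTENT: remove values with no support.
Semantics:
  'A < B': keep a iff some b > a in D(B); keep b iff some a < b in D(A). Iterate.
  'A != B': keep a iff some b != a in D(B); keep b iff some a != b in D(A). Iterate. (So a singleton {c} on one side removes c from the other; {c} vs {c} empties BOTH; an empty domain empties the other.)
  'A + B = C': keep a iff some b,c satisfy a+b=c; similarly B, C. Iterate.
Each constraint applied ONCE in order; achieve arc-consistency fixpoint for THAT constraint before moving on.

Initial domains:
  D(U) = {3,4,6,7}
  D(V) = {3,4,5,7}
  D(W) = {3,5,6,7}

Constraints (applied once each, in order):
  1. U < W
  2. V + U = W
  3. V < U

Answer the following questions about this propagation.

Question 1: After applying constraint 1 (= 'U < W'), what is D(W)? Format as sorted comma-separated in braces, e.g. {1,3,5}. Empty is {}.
Constraint 1 (U < W) on D(U)={3,4,6,7} D(W)={3,5,6,7}: U {3,4,6,7}->{3,4,6}; W {3,5,6,7}->{5,6,7}
So after constraint 1: D(W) = {5,6,7}

Answer: {5,6,7}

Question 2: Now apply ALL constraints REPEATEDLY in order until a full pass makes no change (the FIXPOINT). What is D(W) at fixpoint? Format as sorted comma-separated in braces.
Answer: {7}

Derivation:
pass 0 (initial): D(W)={3,5,6,7}
pass 1: U {3,4,6,7}->{4}; V {3,4,5,7}->{3}; W {3,5,6,7}->{6,7}
pass 2: W {6,7}->{7}
pass 3: no change
Fixpoint after 3 passes: D(W) = {7}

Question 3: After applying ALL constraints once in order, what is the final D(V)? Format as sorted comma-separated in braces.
Constraint 1 (U < W) on D(U)={3,4,6,7} D(W)={3,5,6,7}: U {3,4,6,7}->{3,4,6}; W {3,5,6,7}->{5,6,7}
Constraint 2 (V + U = W) on D(V)={3,4,5,7} D(U)={3,4,6} D(W)={5,6,7}: V {3,4,5,7}->{3,4}; U {3,4,6}->{3,4}; W {5,6,7}->{6,7}
Constraint 3 (V < U) on D(V)={3,4} D(U)={3,4}: V {3,4}->{3}; U {3,4}->{4}
So after all 3 constraints: D(V) = {3}

Answer: {3}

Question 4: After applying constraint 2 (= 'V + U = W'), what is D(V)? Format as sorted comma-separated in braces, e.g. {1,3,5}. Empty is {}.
Constraint 1 (U < W) on D(U)={3,4,6,7} D(W)={3,5,6,7}: U {3,4,6,7}->{3,4,6}; W {3,5,6,7}->{5,6,7}
Constraint 2 (V + U = W) on D(V)={3,4,5,7} D(U)={3,4,6} D(W)={5,6,7}: V {3,4,5,7}->{3,4}; U {3,4,6}->{3,4}; W {5,6,7}->{6,7}
So after constraint 2: D(V) = {3,4}

Answer: {3,4}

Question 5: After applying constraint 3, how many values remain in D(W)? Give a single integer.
Constraint 1 (U < W) on D(U)={3,4,6,7} D(W)={3,5,6,7}: U {3,4,6,7}->{3,4,6}; W {3,5,6,7}->{5,6,7}
Constraint 2 (V + U = W) on D(V)={3,4,5,7} D(U)={3,4,6} D(W)={5,6,7}: V {3,4,5,7}->{3,4}; U {3,4,6}->{3,4}; W {5,6,7}->{6,7}
Constraint 3 (V < U) on D(V)={3,4} D(U)={3,4}: V {3,4}->{3}; U {3,4}->{4}
So after constraint 3: D(W)={6,7}, size = 2

Answer: 2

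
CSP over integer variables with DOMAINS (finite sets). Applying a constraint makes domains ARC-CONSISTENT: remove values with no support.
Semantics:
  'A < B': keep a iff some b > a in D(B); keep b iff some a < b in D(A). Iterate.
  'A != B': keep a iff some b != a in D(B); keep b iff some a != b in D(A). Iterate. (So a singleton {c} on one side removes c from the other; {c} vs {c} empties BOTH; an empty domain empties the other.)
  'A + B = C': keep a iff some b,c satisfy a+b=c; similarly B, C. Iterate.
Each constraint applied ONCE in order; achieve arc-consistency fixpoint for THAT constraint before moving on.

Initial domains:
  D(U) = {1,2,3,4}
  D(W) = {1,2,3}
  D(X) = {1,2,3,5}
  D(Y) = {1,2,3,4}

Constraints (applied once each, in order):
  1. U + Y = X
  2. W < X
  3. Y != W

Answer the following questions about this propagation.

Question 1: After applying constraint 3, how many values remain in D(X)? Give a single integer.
Constraint 1 (U + Y = X) on D(U)={1,2,3,4} D(Y)={1,2,3,4} D(X)={1,2,3,5}: X {1,2,3,5}->{2,3,5}
Constraint 2 (W < X) on D(W)={1,2,3} D(X)={2,3,5}: no change
Constraint 3 (Y != W) on D(Y)={1,2,3,4} D(W)={1,2,3}: no change
So after constraint 3: D(X)={2,3,5}, size = 3

Answer: 3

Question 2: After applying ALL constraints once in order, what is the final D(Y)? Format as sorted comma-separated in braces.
Constraint 1 (U + Y = X) on D(U)={1,2,3,4} D(Y)={1,2,3,4} D(X)={1,2,3,5}: X {1,2,3,5}->{2,3,5}
Constraint 2 (W < X) on D(W)={1,2,3} D(X)={2,3,5}: no change
Constraint 3 (Y != W) on D(Y)={1,2,3,4} D(W)={1,2,3}: no change
So after all 3 constraints: D(Y) = {1,2,3,4}

Answer: {1,2,3,4}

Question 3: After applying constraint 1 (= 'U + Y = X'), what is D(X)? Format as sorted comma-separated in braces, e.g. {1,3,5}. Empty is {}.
Answer: {2,3,5}

Derivation:
Constraint 1 (U + Y = X) on D(U)={1,2,3,4} D(Y)={1,2,3,4} D(X)={1,2,3,5}: X {1,2,3,5}->{2,3,5}
So after constraint 1: D(X) = {2,3,5}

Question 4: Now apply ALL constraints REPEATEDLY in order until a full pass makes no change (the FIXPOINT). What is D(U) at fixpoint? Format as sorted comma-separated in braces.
pass 0 (initial): D(U)={1,2,3,4}
pass 1: X {1,2,3,5}->{2,3,5}
pass 2: no change
Fixpoint after 2 passes: D(U) = {1,2,3,4}

Answer: {1,2,3,4}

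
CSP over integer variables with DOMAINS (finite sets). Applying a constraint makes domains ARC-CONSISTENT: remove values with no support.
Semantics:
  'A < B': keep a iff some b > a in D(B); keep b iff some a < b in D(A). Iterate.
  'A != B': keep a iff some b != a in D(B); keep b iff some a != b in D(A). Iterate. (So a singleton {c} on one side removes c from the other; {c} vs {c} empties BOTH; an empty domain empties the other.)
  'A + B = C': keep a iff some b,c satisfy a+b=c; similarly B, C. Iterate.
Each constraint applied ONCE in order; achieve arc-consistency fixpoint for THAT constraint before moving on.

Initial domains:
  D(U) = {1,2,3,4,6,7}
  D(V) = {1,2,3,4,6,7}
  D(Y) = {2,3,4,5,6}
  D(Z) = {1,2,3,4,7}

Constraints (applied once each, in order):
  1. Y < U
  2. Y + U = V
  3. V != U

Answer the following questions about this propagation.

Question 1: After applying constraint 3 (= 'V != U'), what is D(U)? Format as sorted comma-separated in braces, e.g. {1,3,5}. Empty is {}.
Answer: {3,4}

Derivation:
Constraint 1 (Y < U) on D(Y)={2,3,4,5,6} D(U)={1,2,3,4,6,7}: U {1,2,3,4,6,7}->{3,4,6,7}
Constraint 2 (Y + U = V) on D(Y)={2,3,4,5,6} D(U)={3,4,6,7} D(V)={1,2,3,4,6,7}: Y {2,3,4,5,6}->{2,3,4}; U {3,4,6,7}->{3,4}; V {1,2,3,4,6,7}->{6,7}
Constraint 3 (V != U) on D(V)={6,7} D(U)={3,4}: no change
So after constraint 3: D(U) = {3,4}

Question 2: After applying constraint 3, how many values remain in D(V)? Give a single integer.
Answer: 2

Derivation:
Constraint 1 (Y < U) on D(Y)={2,3,4,5,6} D(U)={1,2,3,4,6,7}: U {1,2,3,4,6,7}->{3,4,6,7}
Constraint 2 (Y + U = V) on D(Y)={2,3,4,5,6} D(U)={3,4,6,7} D(V)={1,2,3,4,6,7}: Y {2,3,4,5,6}->{2,3,4}; U {3,4,6,7}->{3,4}; V {1,2,3,4,6,7}->{6,7}
Constraint 3 (V != U) on D(V)={6,7} D(U)={3,4}: no change
So after constraint 3: D(V)={6,7}, size = 2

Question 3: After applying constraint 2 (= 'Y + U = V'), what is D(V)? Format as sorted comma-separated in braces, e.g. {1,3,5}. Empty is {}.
Constraint 1 (Y < U) on D(Y)={2,3,4,5,6} D(U)={1,2,3,4,6,7}: U {1,2,3,4,6,7}->{3,4,6,7}
Constraint 2 (Y + U = V) on D(Y)={2,3,4,5,6} D(U)={3,4,6,7} D(V)={1,2,3,4,6,7}: Y {2,3,4,5,6}->{2,3,4}; U {3,4,6,7}->{3,4}; V {1,2,3,4,6,7}->{6,7}
So after constraint 2: D(V) = {6,7}

Answer: {6,7}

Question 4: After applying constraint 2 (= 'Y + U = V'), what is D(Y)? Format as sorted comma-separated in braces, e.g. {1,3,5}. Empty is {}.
Answer: {2,3,4}

Derivation:
Constraint 1 (Y < U) on D(Y)={2,3,4,5,6} D(U)={1,2,3,4,6,7}: U {1,2,3,4,6,7}->{3,4,6,7}
Constraint 2 (Y + U = V) on D(Y)={2,3,4,5,6} D(U)={3,4,6,7} D(V)={1,2,3,4,6,7}: Y {2,3,4,5,6}->{2,3,4}; U {3,4,6,7}->{3,4}; V {1,2,3,4,6,7}->{6,7}
So after constraint 2: D(Y) = {2,3,4}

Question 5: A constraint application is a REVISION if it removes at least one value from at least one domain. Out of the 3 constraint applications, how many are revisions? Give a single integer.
Answer: 2

Derivation:
Constraint 1 (Y < U) on D(Y)={2,3,4,5,6} D(U)={1,2,3,4,6,7}: U {1,2,3,4,6,7}->{3,4,6,7} => REVISION
Constraint 2 (Y + U = V) on D(Y)={2,3,4,5,6} D(U)={3,4,6,7} D(V)={1,2,3,4,6,7}: Y {2,3,4,5,6}->{2,3,4}; U {3,4,6,7}->{3,4}; V {1,2,3,4,6,7}->{6,7} => REVISION
Constraint 3 (V != U) on D(V)={6,7} D(U)={3,4}: no change => not a revision
Total revisions = 2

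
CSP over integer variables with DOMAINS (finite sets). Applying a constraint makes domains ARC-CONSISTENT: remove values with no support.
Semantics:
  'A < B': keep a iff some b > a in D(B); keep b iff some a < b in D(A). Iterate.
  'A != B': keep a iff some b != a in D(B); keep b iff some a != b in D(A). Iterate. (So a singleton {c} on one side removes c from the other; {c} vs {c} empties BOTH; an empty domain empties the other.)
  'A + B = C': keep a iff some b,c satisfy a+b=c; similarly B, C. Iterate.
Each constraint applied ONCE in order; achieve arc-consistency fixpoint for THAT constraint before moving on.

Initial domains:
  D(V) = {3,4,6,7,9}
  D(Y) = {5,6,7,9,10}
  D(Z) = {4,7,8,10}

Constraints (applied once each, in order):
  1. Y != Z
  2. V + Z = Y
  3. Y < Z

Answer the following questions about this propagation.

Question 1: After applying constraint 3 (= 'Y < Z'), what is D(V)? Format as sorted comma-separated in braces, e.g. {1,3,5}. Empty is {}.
Constraint 1 (Y != Z) on D(Y)={5,6,7,9,10} D(Z)={4,7,8,10}: no change
Constraint 2 (V + Z = Y) on D(V)={3,4,6,7,9} D(Z)={4,7,8,10} D(Y)={5,6,7,9,10}: V {3,4,6,7,9}->{3,6}; Z {4,7,8,10}->{4,7}; Y {5,6,7,9,10}->{7,10}
Constraint 3 (Y < Z) on D(Y)={7,10} D(Z)={4,7}: Y {7,10}->{}; Z {4,7}->{}
So after constraint 3: D(V) = {3,6}

Answer: {3,6}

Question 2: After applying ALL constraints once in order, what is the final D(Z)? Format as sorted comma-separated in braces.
Answer: {}

Derivation:
Constraint 1 (Y != Z) on D(Y)={5,6,7,9,10} D(Z)={4,7,8,10}: no change
Constraint 2 (V + Z = Y) on D(V)={3,4,6,7,9} D(Z)={4,7,8,10} D(Y)={5,6,7,9,10}: V {3,4,6,7,9}->{3,6}; Z {4,7,8,10}->{4,7}; Y {5,6,7,9,10}->{7,10}
Constraint 3 (Y < Z) on D(Y)={7,10} D(Z)={4,7}: Y {7,10}->{}; Z {4,7}->{}
So after all 3 constraints: D(Z) = {}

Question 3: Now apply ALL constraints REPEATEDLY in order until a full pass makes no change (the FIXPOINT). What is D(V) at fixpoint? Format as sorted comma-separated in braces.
Answer: {}

Derivation:
pass 0 (initial): D(V)={3,4,6,7,9}
pass 1: V {3,4,6,7,9}->{3,6}; Y {5,6,7,9,10}->{}; Z {4,7,8,10}->{}
pass 2: V {3,6}->{}
pass 3: no change
Fixpoint after 3 passes: D(V) = {}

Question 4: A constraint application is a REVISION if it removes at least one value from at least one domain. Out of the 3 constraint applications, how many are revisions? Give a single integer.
Constraint 1 (Y != Z) on D(Y)={5,6,7,9,10} D(Z)={4,7,8,10}: no change => not a revision
Constraint 2 (V + Z = Y) on D(V)={3,4,6,7,9} D(Z)={4,7,8,10} D(Y)={5,6,7,9,10}: V {3,4,6,7,9}->{3,6}; Z {4,7,8,10}->{4,7}; Y {5,6,7,9,10}->{7,10} => REVISION
Constraint 3 (Y < Z) on D(Y)={7,10} D(Z)={4,7}: Y {7,10}->{}; Z {4,7}->{} => REVISION
Total revisions = 2

Answer: 2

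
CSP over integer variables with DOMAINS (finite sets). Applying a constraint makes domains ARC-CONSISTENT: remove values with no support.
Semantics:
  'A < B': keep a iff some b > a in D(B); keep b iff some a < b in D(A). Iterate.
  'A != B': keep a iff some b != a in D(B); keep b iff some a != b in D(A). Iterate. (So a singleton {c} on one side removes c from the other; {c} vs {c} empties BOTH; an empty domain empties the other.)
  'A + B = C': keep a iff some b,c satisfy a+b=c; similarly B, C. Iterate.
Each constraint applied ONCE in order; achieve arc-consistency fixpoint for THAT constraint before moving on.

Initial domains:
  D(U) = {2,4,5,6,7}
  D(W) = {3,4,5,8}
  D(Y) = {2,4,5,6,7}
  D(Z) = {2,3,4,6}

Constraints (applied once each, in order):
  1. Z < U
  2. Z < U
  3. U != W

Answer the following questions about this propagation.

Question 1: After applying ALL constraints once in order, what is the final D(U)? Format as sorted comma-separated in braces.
Answer: {4,5,6,7}

Derivation:
Constraint 1 (Z < U) on D(Z)={2,3,4,6} D(U)={2,4,5,6,7}: U {2,4,5,6,7}->{4,5,6,7}
Constraint 2 (Z < U) on D(Z)={2,3,4,6} D(U)={4,5,6,7}: no change
Constraint 3 (U != W) on D(U)={4,5,6,7} D(W)={3,4,5,8}: no change
So after all 3 constraints: D(U) = {4,5,6,7}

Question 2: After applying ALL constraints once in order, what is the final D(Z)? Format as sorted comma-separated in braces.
Constraint 1 (Z < U) on D(Z)={2,3,4,6} D(U)={2,4,5,6,7}: U {2,4,5,6,7}->{4,5,6,7}
Constraint 2 (Z < U) on D(Z)={2,3,4,6} D(U)={4,5,6,7}: no change
Constraint 3 (U != W) on D(U)={4,5,6,7} D(W)={3,4,5,8}: no change
So after all 3 constraints: D(Z) = {2,3,4,6}

Answer: {2,3,4,6}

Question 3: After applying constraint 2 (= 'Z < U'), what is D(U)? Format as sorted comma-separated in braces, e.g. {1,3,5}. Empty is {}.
Answer: {4,5,6,7}

Derivation:
Constraint 1 (Z < U) on D(Z)={2,3,4,6} D(U)={2,4,5,6,7}: U {2,4,5,6,7}->{4,5,6,7}
Constraint 2 (Z < U) on D(Z)={2,3,4,6} D(U)={4,5,6,7}: no change
So after constraint 2: D(U) = {4,5,6,7}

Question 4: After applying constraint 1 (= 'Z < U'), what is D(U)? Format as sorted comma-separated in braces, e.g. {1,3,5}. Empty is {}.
Constraint 1 (Z < U) on D(Z)={2,3,4,6} D(U)={2,4,5,6,7}: U {2,4,5,6,7}->{4,5,6,7}
So after constraint 1: D(U) = {4,5,6,7}

Answer: {4,5,6,7}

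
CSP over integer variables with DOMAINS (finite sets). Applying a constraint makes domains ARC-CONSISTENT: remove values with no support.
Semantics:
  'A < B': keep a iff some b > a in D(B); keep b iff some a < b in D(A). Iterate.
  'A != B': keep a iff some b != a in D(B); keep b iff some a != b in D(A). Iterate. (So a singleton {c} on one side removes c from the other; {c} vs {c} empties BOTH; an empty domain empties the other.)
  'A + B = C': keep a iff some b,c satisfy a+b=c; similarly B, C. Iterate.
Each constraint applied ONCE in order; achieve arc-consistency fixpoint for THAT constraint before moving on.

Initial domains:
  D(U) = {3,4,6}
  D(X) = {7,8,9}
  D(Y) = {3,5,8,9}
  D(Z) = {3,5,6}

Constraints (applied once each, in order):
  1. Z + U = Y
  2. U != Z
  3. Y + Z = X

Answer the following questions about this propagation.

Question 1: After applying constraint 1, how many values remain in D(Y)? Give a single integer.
Constraint 1 (Z + U = Y) on D(Z)={3,5,6} D(U)={3,4,6} D(Y)={3,5,8,9}: Y {3,5,8,9}->{8,9}
So after constraint 1: D(Y)={8,9}, size = 2

Answer: 2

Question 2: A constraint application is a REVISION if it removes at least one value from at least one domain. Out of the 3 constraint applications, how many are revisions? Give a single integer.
Constraint 1 (Z + U = Y) on D(Z)={3,5,6} D(U)={3,4,6} D(Y)={3,5,8,9}: Y {3,5,8,9}->{8,9} => REVISION
Constraint 2 (U != Z) on D(U)={3,4,6} D(Z)={3,5,6}: no change => not a revision
Constraint 3 (Y + Z = X) on D(Y)={8,9} D(Z)={3,5,6} D(X)={7,8,9}: Y {8,9}->{}; Z {3,5,6}->{}; X {7,8,9}->{} => REVISION
Total revisions = 2

Answer: 2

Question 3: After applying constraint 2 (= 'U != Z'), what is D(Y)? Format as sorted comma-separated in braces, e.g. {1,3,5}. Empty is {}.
Constraint 1 (Z + U = Y) on D(Z)={3,5,6} D(U)={3,4,6} D(Y)={3,5,8,9}: Y {3,5,8,9}->{8,9}
Constraint 2 (U != Z) on D(U)={3,4,6} D(Z)={3,5,6}: no change
So after constraint 2: D(Y) = {8,9}

Answer: {8,9}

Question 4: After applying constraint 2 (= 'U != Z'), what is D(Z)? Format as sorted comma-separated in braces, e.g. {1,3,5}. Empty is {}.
Answer: {3,5,6}

Derivation:
Constraint 1 (Z + U = Y) on D(Z)={3,5,6} D(U)={3,4,6} D(Y)={3,5,8,9}: Y {3,5,8,9}->{8,9}
Constraint 2 (U != Z) on D(U)={3,4,6} D(Z)={3,5,6}: no change
So after constraint 2: D(Z) = {3,5,6}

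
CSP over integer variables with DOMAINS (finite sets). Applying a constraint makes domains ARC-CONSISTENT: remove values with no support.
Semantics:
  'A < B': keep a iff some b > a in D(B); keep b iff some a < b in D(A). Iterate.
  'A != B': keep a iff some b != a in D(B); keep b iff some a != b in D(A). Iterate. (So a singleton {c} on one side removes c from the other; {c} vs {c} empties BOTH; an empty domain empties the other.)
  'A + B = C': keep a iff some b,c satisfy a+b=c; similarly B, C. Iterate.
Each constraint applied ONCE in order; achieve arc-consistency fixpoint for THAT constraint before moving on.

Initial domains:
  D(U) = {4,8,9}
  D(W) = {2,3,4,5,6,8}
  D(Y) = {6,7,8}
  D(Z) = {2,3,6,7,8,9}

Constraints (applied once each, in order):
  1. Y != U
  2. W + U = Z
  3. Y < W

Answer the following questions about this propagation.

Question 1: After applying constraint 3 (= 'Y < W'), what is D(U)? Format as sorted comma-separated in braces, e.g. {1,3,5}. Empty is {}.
Answer: {4}

Derivation:
Constraint 1 (Y != U) on D(Y)={6,7,8} D(U)={4,8,9}: no change
Constraint 2 (W + U = Z) on D(W)={2,3,4,5,6,8} D(U)={4,8,9} D(Z)={2,3,6,7,8,9}: W {2,3,4,5,6,8}->{2,3,4,5}; U {4,8,9}->{4}; Z {2,3,6,7,8,9}->{6,7,8,9}
Constraint 3 (Y < W) on D(Y)={6,7,8} D(W)={2,3,4,5}: Y {6,7,8}->{}; W {2,3,4,5}->{}
So after constraint 3: D(U) = {4}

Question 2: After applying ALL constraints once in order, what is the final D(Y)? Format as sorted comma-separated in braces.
Answer: {}

Derivation:
Constraint 1 (Y != U) on D(Y)={6,7,8} D(U)={4,8,9}: no change
Constraint 2 (W + U = Z) on D(W)={2,3,4,5,6,8} D(U)={4,8,9} D(Z)={2,3,6,7,8,9}: W {2,3,4,5,6,8}->{2,3,4,5}; U {4,8,9}->{4}; Z {2,3,6,7,8,9}->{6,7,8,9}
Constraint 3 (Y < W) on D(Y)={6,7,8} D(W)={2,3,4,5}: Y {6,7,8}->{}; W {2,3,4,5}->{}
So after all 3 constraints: D(Y) = {}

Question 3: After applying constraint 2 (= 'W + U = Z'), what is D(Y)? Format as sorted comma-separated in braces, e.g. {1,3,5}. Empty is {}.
Answer: {6,7,8}

Derivation:
Constraint 1 (Y != U) on D(Y)={6,7,8} D(U)={4,8,9}: no change
Constraint 2 (W + U = Z) on D(W)={2,3,4,5,6,8} D(U)={4,8,9} D(Z)={2,3,6,7,8,9}: W {2,3,4,5,6,8}->{2,3,4,5}; U {4,8,9}->{4}; Z {2,3,6,7,8,9}->{6,7,8,9}
So after constraint 2: D(Y) = {6,7,8}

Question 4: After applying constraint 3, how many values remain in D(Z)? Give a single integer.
Answer: 4

Derivation:
Constraint 1 (Y != U) on D(Y)={6,7,8} D(U)={4,8,9}: no change
Constraint 2 (W + U = Z) on D(W)={2,3,4,5,6,8} D(U)={4,8,9} D(Z)={2,3,6,7,8,9}: W {2,3,4,5,6,8}->{2,3,4,5}; U {4,8,9}->{4}; Z {2,3,6,7,8,9}->{6,7,8,9}
Constraint 3 (Y < W) on D(Y)={6,7,8} D(W)={2,3,4,5}: Y {6,7,8}->{}; W {2,3,4,5}->{}
So after constraint 3: D(Z)={6,7,8,9}, size = 4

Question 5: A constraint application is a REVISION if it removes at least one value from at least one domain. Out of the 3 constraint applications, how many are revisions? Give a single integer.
Answer: 2

Derivation:
Constraint 1 (Y != U) on D(Y)={6,7,8} D(U)={4,8,9}: no change => not a revision
Constraint 2 (W + U = Z) on D(W)={2,3,4,5,6,8} D(U)={4,8,9} D(Z)={2,3,6,7,8,9}: W {2,3,4,5,6,8}->{2,3,4,5}; U {4,8,9}->{4}; Z {2,3,6,7,8,9}->{6,7,8,9} => REVISION
Constraint 3 (Y < W) on D(Y)={6,7,8} D(W)={2,3,4,5}: Y {6,7,8}->{}; W {2,3,4,5}->{} => REVISION
Total revisions = 2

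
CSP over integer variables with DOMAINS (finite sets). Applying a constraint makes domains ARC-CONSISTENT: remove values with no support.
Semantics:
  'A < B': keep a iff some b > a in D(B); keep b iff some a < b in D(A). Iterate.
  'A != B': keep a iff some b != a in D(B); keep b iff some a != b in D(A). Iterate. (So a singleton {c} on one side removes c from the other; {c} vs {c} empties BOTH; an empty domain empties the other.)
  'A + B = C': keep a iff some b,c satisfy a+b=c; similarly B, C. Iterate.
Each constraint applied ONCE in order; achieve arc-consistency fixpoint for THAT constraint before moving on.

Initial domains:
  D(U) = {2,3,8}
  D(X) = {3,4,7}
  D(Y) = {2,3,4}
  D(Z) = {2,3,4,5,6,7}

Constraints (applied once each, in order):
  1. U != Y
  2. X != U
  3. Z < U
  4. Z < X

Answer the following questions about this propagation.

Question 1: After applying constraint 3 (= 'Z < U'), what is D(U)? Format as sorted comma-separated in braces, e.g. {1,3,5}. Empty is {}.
Constraint 1 (U != Y) on D(U)={2,3,8} D(Y)={2,3,4}: no change
Constraint 2 (X != U) on D(X)={3,4,7} D(U)={2,3,8}: no change
Constraint 3 (Z < U) on D(Z)={2,3,4,5,6,7} D(U)={2,3,8}: U {2,3,8}->{3,8}
So after constraint 3: D(U) = {3,8}

Answer: {3,8}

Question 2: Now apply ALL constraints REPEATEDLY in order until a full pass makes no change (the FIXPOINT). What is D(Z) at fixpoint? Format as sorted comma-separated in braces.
Answer: {2,3,4,5,6}

Derivation:
pass 0 (initial): D(Z)={2,3,4,5,6,7}
pass 1: U {2,3,8}->{3,8}; Z {2,3,4,5,6,7}->{2,3,4,5,6}
pass 2: no change
Fixpoint after 2 passes: D(Z) = {2,3,4,5,6}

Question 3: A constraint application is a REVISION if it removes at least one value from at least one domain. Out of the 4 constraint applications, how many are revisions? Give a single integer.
Constraint 1 (U != Y) on D(U)={2,3,8} D(Y)={2,3,4}: no change => not a revision
Constraint 2 (X != U) on D(X)={3,4,7} D(U)={2,3,8}: no change => not a revision
Constraint 3 (Z < U) on D(Z)={2,3,4,5,6,7} D(U)={2,3,8}: U {2,3,8}->{3,8} => REVISION
Constraint 4 (Z < X) on D(Z)={2,3,4,5,6,7} D(X)={3,4,7}: Z {2,3,4,5,6,7}->{2,3,4,5,6} => REVISION
Total revisions = 2

Answer: 2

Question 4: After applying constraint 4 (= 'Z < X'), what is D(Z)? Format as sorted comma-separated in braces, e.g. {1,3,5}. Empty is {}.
Constraint 1 (U != Y) on D(U)={2,3,8} D(Y)={2,3,4}: no change
Constraint 2 (X != U) on D(X)={3,4,7} D(U)={2,3,8}: no change
Constraint 3 (Z < U) on D(Z)={2,3,4,5,6,7} D(U)={2,3,8}: U {2,3,8}->{3,8}
Constraint 4 (Z < X) on D(Z)={2,3,4,5,6,7} D(X)={3,4,7}: Z {2,3,4,5,6,7}->{2,3,4,5,6}
So after constraint 4: D(Z) = {2,3,4,5,6}

Answer: {2,3,4,5,6}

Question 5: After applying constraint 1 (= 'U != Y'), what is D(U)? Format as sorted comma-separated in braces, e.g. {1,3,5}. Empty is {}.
Answer: {2,3,8}

Derivation:
Constraint 1 (U != Y) on D(U)={2,3,8} D(Y)={2,3,4}: no change
So after constraint 1: D(U) = {2,3,8}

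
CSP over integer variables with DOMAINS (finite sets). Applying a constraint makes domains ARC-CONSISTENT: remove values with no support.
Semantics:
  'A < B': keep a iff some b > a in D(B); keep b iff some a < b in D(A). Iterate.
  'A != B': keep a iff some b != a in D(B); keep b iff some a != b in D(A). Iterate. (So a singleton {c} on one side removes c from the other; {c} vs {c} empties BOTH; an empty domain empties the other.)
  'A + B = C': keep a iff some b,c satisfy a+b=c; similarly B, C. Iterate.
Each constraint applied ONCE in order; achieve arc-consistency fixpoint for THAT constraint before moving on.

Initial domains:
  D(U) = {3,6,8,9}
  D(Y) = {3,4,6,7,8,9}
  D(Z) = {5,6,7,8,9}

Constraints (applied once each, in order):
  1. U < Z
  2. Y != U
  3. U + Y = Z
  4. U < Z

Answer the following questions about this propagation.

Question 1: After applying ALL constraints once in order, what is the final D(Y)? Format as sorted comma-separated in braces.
Answer: {3,4,6}

Derivation:
Constraint 1 (U < Z) on D(U)={3,6,8,9} D(Z)={5,6,7,8,9}: U {3,6,8,9}->{3,6,8}
Constraint 2 (Y != U) on D(Y)={3,4,6,7,8,9} D(U)={3,6,8}: no change
Constraint 3 (U + Y = Z) on D(U)={3,6,8} D(Y)={3,4,6,7,8,9} D(Z)={5,6,7,8,9}: U {3,6,8}->{3,6}; Y {3,4,6,7,8,9}->{3,4,6}; Z {5,6,7,8,9}->{6,7,9}
Constraint 4 (U < Z) on D(U)={3,6} D(Z)={6,7,9}: no change
So after all 4 constraints: D(Y) = {3,4,6}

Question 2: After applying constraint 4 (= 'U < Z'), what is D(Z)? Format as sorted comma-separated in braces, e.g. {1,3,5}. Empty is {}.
Constraint 1 (U < Z) on D(U)={3,6,8,9} D(Z)={5,6,7,8,9}: U {3,6,8,9}->{3,6,8}
Constraint 2 (Y != U) on D(Y)={3,4,6,7,8,9} D(U)={3,6,8}: no change
Constraint 3 (U + Y = Z) on D(U)={3,6,8} D(Y)={3,4,6,7,8,9} D(Z)={5,6,7,8,9}: U {3,6,8}->{3,6}; Y {3,4,6,7,8,9}->{3,4,6}; Z {5,6,7,8,9}->{6,7,9}
Constraint 4 (U < Z) on D(U)={3,6} D(Z)={6,7,9}: no change
So after constraint 4: D(Z) = {6,7,9}

Answer: {6,7,9}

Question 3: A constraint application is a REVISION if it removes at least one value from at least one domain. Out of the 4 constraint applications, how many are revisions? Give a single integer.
Answer: 2

Derivation:
Constraint 1 (U < Z) on D(U)={3,6,8,9} D(Z)={5,6,7,8,9}: U {3,6,8,9}->{3,6,8} => REVISION
Constraint 2 (Y != U) on D(Y)={3,4,6,7,8,9} D(U)={3,6,8}: no change => not a revision
Constraint 3 (U + Y = Z) on D(U)={3,6,8} D(Y)={3,4,6,7,8,9} D(Z)={5,6,7,8,9}: U {3,6,8}->{3,6}; Y {3,4,6,7,8,9}->{3,4,6}; Z {5,6,7,8,9}->{6,7,9} => REVISION
Constraint 4 (U < Z) on D(U)={3,6} D(Z)={6,7,9}: no change => not a revision
Total revisions = 2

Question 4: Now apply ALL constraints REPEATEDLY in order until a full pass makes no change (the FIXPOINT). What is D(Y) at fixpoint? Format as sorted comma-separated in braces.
Answer: {3,4,6}

Derivation:
pass 0 (initial): D(Y)={3,4,6,7,8,9}
pass 1: U {3,6,8,9}->{3,6}; Y {3,4,6,7,8,9}->{3,4,6}; Z {5,6,7,8,9}->{6,7,9}
pass 2: no change
Fixpoint after 2 passes: D(Y) = {3,4,6}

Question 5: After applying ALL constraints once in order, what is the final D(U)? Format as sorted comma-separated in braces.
Answer: {3,6}

Derivation:
Constraint 1 (U < Z) on D(U)={3,6,8,9} D(Z)={5,6,7,8,9}: U {3,6,8,9}->{3,6,8}
Constraint 2 (Y != U) on D(Y)={3,4,6,7,8,9} D(U)={3,6,8}: no change
Constraint 3 (U + Y = Z) on D(U)={3,6,8} D(Y)={3,4,6,7,8,9} D(Z)={5,6,7,8,9}: U {3,6,8}->{3,6}; Y {3,4,6,7,8,9}->{3,4,6}; Z {5,6,7,8,9}->{6,7,9}
Constraint 4 (U < Z) on D(U)={3,6} D(Z)={6,7,9}: no change
So after all 4 constraints: D(U) = {3,6}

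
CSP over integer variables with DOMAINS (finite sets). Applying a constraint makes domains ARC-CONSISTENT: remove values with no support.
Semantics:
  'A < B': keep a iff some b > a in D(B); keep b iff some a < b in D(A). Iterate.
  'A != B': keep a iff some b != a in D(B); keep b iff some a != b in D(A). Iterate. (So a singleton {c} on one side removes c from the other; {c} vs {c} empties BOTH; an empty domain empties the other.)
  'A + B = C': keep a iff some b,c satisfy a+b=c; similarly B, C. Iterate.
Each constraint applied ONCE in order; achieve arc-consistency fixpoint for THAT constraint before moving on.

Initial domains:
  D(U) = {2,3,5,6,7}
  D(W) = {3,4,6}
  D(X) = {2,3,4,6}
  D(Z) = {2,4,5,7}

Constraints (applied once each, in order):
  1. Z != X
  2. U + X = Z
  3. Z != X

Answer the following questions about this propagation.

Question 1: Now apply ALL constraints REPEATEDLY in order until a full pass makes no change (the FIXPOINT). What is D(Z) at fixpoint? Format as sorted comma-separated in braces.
pass 0 (initial): D(Z)={2,4,5,7}
pass 1: U {2,3,5,6,7}->{2,3,5}; X {2,3,4,6}->{2,3,4}; Z {2,4,5,7}->{4,5,7}
pass 2: no change
Fixpoint after 2 passes: D(Z) = {4,5,7}

Answer: {4,5,7}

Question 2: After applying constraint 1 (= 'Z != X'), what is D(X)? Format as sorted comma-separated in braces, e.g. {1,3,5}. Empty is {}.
Answer: {2,3,4,6}

Derivation:
Constraint 1 (Z != X) on D(Z)={2,4,5,7} D(X)={2,3,4,6}: no change
So after constraint 1: D(X) = {2,3,4,6}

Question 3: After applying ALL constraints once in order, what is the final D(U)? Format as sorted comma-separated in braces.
Answer: {2,3,5}

Derivation:
Constraint 1 (Z != X) on D(Z)={2,4,5,7} D(X)={2,3,4,6}: no change
Constraint 2 (U + X = Z) on D(U)={2,3,5,6,7} D(X)={2,3,4,6} D(Z)={2,4,5,7}: U {2,3,5,6,7}->{2,3,5}; X {2,3,4,6}->{2,3,4}; Z {2,4,5,7}->{4,5,7}
Constraint 3 (Z != X) on D(Z)={4,5,7} D(X)={2,3,4}: no change
So after all 3 constraints: D(U) = {2,3,5}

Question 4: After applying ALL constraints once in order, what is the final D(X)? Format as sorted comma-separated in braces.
Answer: {2,3,4}

Derivation:
Constraint 1 (Z != X) on D(Z)={2,4,5,7} D(X)={2,3,4,6}: no change
Constraint 2 (U + X = Z) on D(U)={2,3,5,6,7} D(X)={2,3,4,6} D(Z)={2,4,5,7}: U {2,3,5,6,7}->{2,3,5}; X {2,3,4,6}->{2,3,4}; Z {2,4,5,7}->{4,5,7}
Constraint 3 (Z != X) on D(Z)={4,5,7} D(X)={2,3,4}: no change
So after all 3 constraints: D(X) = {2,3,4}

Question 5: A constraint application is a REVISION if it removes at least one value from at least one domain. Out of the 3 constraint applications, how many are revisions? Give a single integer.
Constraint 1 (Z != X) on D(Z)={2,4,5,7} D(X)={2,3,4,6}: no change => not a revision
Constraint 2 (U + X = Z) on D(U)={2,3,5,6,7} D(X)={2,3,4,6} D(Z)={2,4,5,7}: U {2,3,5,6,7}->{2,3,5}; X {2,3,4,6}->{2,3,4}; Z {2,4,5,7}->{4,5,7} => REVISION
Constraint 3 (Z != X) on D(Z)={4,5,7} D(X)={2,3,4}: no change => not a revision
Total revisions = 1

Answer: 1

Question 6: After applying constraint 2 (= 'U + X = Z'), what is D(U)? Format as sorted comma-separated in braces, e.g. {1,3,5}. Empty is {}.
Answer: {2,3,5}

Derivation:
Constraint 1 (Z != X) on D(Z)={2,4,5,7} D(X)={2,3,4,6}: no change
Constraint 2 (U + X = Z) on D(U)={2,3,5,6,7} D(X)={2,3,4,6} D(Z)={2,4,5,7}: U {2,3,5,6,7}->{2,3,5}; X {2,3,4,6}->{2,3,4}; Z {2,4,5,7}->{4,5,7}
So after constraint 2: D(U) = {2,3,5}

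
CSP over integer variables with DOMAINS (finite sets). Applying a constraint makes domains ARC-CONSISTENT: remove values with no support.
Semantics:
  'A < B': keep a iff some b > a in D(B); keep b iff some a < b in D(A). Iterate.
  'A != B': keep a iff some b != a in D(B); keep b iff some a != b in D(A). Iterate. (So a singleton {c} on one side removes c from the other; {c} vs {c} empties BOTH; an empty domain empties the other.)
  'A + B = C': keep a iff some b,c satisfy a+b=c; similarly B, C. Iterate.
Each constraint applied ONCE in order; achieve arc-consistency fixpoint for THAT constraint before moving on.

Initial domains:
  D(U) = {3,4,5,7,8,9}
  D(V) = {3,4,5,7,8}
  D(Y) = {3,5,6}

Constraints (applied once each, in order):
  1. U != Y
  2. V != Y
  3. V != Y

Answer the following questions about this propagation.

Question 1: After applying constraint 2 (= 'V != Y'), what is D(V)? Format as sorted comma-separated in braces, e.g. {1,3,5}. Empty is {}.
Constraint 1 (U != Y) on D(U)={3,4,5,7,8,9} D(Y)={3,5,6}: no change
Constraint 2 (V != Y) on D(V)={3,4,5,7,8} D(Y)={3,5,6}: no change
So after constraint 2: D(V) = {3,4,5,7,8}

Answer: {3,4,5,7,8}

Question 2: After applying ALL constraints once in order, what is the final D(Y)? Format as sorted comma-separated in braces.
Answer: {3,5,6}

Derivation:
Constraint 1 (U != Y) on D(U)={3,4,5,7,8,9} D(Y)={3,5,6}: no change
Constraint 2 (V != Y) on D(V)={3,4,5,7,8} D(Y)={3,5,6}: no change
Constraint 3 (V != Y) on D(V)={3,4,5,7,8} D(Y)={3,5,6}: no change
So after all 3 constraints: D(Y) = {3,5,6}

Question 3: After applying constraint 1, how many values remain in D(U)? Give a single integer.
Constraint 1 (U != Y) on D(U)={3,4,5,7,8,9} D(Y)={3,5,6}: no change
So after constraint 1: D(U)={3,4,5,7,8,9}, size = 6

Answer: 6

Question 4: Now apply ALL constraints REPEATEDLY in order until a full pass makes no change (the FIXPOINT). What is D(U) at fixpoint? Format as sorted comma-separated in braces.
pass 0 (initial): D(U)={3,4,5,7,8,9}
pass 1: no change
Fixpoint after 1 passes: D(U) = {3,4,5,7,8,9}

Answer: {3,4,5,7,8,9}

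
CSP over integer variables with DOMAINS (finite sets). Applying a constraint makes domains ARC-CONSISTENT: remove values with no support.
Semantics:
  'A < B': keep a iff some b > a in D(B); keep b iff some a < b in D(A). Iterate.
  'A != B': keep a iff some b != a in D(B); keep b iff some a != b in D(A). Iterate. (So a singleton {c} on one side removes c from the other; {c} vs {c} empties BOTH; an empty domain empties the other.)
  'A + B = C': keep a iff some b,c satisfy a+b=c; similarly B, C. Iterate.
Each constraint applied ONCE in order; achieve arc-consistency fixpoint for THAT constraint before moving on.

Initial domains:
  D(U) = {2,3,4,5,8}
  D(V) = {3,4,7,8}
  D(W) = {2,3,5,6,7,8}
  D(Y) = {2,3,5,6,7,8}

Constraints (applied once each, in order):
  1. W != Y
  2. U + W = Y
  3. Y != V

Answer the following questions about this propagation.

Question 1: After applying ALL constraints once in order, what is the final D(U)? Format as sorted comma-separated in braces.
Answer: {2,3,4,5}

Derivation:
Constraint 1 (W != Y) on D(W)={2,3,5,6,7,8} D(Y)={2,3,5,6,7,8}: no change
Constraint 2 (U + W = Y) on D(U)={2,3,4,5,8} D(W)={2,3,5,6,7,8} D(Y)={2,3,5,6,7,8}: U {2,3,4,5,8}->{2,3,4,5}; W {2,3,5,6,7,8}->{2,3,5,6}; Y {2,3,5,6,7,8}->{5,6,7,8}
Constraint 3 (Y != V) on D(Y)={5,6,7,8} D(V)={3,4,7,8}: no change
So after all 3 constraints: D(U) = {2,3,4,5}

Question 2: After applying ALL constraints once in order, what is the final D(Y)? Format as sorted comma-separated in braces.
Constraint 1 (W != Y) on D(W)={2,3,5,6,7,8} D(Y)={2,3,5,6,7,8}: no change
Constraint 2 (U + W = Y) on D(U)={2,3,4,5,8} D(W)={2,3,5,6,7,8} D(Y)={2,3,5,6,7,8}: U {2,3,4,5,8}->{2,3,4,5}; W {2,3,5,6,7,8}->{2,3,5,6}; Y {2,3,5,6,7,8}->{5,6,7,8}
Constraint 3 (Y != V) on D(Y)={5,6,7,8} D(V)={3,4,7,8}: no change
So after all 3 constraints: D(Y) = {5,6,7,8}

Answer: {5,6,7,8}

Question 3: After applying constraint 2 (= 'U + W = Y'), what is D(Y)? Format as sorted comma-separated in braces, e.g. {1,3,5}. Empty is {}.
Constraint 1 (W != Y) on D(W)={2,3,5,6,7,8} D(Y)={2,3,5,6,7,8}: no change
Constraint 2 (U + W = Y) on D(U)={2,3,4,5,8} D(W)={2,3,5,6,7,8} D(Y)={2,3,5,6,7,8}: U {2,3,4,5,8}->{2,3,4,5}; W {2,3,5,6,7,8}->{2,3,5,6}; Y {2,3,5,6,7,8}->{5,6,7,8}
So after constraint 2: D(Y) = {5,6,7,8}

Answer: {5,6,7,8}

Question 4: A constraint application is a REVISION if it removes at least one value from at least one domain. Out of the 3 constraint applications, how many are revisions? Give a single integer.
Answer: 1

Derivation:
Constraint 1 (W != Y) on D(W)={2,3,5,6,7,8} D(Y)={2,3,5,6,7,8}: no change => not a revision
Constraint 2 (U + W = Y) on D(U)={2,3,4,5,8} D(W)={2,3,5,6,7,8} D(Y)={2,3,5,6,7,8}: U {2,3,4,5,8}->{2,3,4,5}; W {2,3,5,6,7,8}->{2,3,5,6}; Y {2,3,5,6,7,8}->{5,6,7,8} => REVISION
Constraint 3 (Y != V) on D(Y)={5,6,7,8} D(V)={3,4,7,8}: no change => not a revision
Total revisions = 1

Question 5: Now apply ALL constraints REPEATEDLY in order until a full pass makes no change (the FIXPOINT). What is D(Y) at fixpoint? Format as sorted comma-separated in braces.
Answer: {5,6,7,8}

Derivation:
pass 0 (initial): D(Y)={2,3,5,6,7,8}
pass 1: U {2,3,4,5,8}->{2,3,4,5}; W {2,3,5,6,7,8}->{2,3,5,6}; Y {2,3,5,6,7,8}->{5,6,7,8}
pass 2: no change
Fixpoint after 2 passes: D(Y) = {5,6,7,8}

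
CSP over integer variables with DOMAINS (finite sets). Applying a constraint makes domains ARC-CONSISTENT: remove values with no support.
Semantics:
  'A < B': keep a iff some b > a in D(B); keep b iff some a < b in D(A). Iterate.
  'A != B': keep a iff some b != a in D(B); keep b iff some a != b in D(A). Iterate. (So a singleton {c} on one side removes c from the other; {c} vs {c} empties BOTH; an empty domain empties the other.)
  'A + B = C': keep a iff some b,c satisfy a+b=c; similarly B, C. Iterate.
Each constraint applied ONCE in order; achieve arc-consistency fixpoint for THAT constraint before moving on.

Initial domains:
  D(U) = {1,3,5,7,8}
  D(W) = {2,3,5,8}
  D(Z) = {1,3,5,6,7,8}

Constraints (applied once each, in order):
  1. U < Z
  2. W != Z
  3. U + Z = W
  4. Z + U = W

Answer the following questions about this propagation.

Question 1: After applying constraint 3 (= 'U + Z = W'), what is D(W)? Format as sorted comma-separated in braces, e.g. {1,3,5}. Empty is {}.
Constraint 1 (U < Z) on D(U)={1,3,5,7,8} D(Z)={1,3,5,6,7,8}: U {1,3,5,7,8}->{1,3,5,7}; Z {1,3,5,6,7,8}->{3,5,6,7,8}
Constraint 2 (W != Z) on D(W)={2,3,5,8} D(Z)={3,5,6,7,8}: no change
Constraint 3 (U + Z = W) on D(U)={1,3,5,7} D(Z)={3,5,6,7,8} D(W)={2,3,5,8}: U {1,3,5,7}->{1,3,5}; Z {3,5,6,7,8}->{3,5,7}; W {2,3,5,8}->{8}
So after constraint 3: D(W) = {8}

Answer: {8}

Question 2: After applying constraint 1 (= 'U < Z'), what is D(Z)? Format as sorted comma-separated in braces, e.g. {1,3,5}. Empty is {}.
Answer: {3,5,6,7,8}

Derivation:
Constraint 1 (U < Z) on D(U)={1,3,5,7,8} D(Z)={1,3,5,6,7,8}: U {1,3,5,7,8}->{1,3,5,7}; Z {1,3,5,6,7,8}->{3,5,6,7,8}
So after constraint 1: D(Z) = {3,5,6,7,8}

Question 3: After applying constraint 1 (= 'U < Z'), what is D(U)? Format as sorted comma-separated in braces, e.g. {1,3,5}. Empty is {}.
Constraint 1 (U < Z) on D(U)={1,3,5,7,8} D(Z)={1,3,5,6,7,8}: U {1,3,5,7,8}->{1,3,5,7}; Z {1,3,5,6,7,8}->{3,5,6,7,8}
So after constraint 1: D(U) = {1,3,5,7}

Answer: {1,3,5,7}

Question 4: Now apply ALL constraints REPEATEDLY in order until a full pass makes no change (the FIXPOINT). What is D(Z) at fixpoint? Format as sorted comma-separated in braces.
pass 0 (initial): D(Z)={1,3,5,6,7,8}
pass 1: U {1,3,5,7,8}->{1,3,5}; W {2,3,5,8}->{8}; Z {1,3,5,6,7,8}->{3,5,7}
pass 2: no change
Fixpoint after 2 passes: D(Z) = {3,5,7}

Answer: {3,5,7}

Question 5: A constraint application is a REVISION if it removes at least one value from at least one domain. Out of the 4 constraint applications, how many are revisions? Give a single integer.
Answer: 2

Derivation:
Constraint 1 (U < Z) on D(U)={1,3,5,7,8} D(Z)={1,3,5,6,7,8}: U {1,3,5,7,8}->{1,3,5,7}; Z {1,3,5,6,7,8}->{3,5,6,7,8} => REVISION
Constraint 2 (W != Z) on D(W)={2,3,5,8} D(Z)={3,5,6,7,8}: no change => not a revision
Constraint 3 (U + Z = W) on D(U)={1,3,5,7} D(Z)={3,5,6,7,8} D(W)={2,3,5,8}: U {1,3,5,7}->{1,3,5}; Z {3,5,6,7,8}->{3,5,7}; W {2,3,5,8}->{8} => REVISION
Constraint 4 (Z + U = W) on D(Z)={3,5,7} D(U)={1,3,5} D(W)={8}: no change => not a revision
Total revisions = 2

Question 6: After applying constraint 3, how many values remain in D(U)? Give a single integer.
Answer: 3

Derivation:
Constraint 1 (U < Z) on D(U)={1,3,5,7,8} D(Z)={1,3,5,6,7,8}: U {1,3,5,7,8}->{1,3,5,7}; Z {1,3,5,6,7,8}->{3,5,6,7,8}
Constraint 2 (W != Z) on D(W)={2,3,5,8} D(Z)={3,5,6,7,8}: no change
Constraint 3 (U + Z = W) on D(U)={1,3,5,7} D(Z)={3,5,6,7,8} D(W)={2,3,5,8}: U {1,3,5,7}->{1,3,5}; Z {3,5,6,7,8}->{3,5,7}; W {2,3,5,8}->{8}
So after constraint 3: D(U)={1,3,5}, size = 3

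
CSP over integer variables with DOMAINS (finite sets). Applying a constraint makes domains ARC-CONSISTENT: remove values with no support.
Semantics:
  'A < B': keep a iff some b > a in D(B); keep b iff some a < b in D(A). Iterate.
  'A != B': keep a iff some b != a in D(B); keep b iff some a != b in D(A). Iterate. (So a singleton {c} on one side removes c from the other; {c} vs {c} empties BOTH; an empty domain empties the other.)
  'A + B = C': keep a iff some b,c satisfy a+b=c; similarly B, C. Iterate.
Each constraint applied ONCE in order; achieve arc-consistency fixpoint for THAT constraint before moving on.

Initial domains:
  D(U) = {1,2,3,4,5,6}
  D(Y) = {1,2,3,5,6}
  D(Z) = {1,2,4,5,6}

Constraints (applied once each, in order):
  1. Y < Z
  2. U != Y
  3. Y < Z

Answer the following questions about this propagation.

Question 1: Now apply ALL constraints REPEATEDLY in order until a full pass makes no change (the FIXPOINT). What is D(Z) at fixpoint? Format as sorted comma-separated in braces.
pass 0 (initial): D(Z)={1,2,4,5,6}
pass 1: Y {1,2,3,5,6}->{1,2,3,5}; Z {1,2,4,5,6}->{2,4,5,6}
pass 2: no change
Fixpoint after 2 passes: D(Z) = {2,4,5,6}

Answer: {2,4,5,6}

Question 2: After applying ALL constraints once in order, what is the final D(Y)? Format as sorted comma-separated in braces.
Constraint 1 (Y < Z) on D(Y)={1,2,3,5,6} D(Z)={1,2,4,5,6}: Y {1,2,3,5,6}->{1,2,3,5}; Z {1,2,4,5,6}->{2,4,5,6}
Constraint 2 (U != Y) on D(U)={1,2,3,4,5,6} D(Y)={1,2,3,5}: no change
Constraint 3 (Y < Z) on D(Y)={1,2,3,5} D(Z)={2,4,5,6}: no change
So after all 3 constraints: D(Y) = {1,2,3,5}

Answer: {1,2,3,5}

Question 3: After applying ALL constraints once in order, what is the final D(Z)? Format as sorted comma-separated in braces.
Answer: {2,4,5,6}

Derivation:
Constraint 1 (Y < Z) on D(Y)={1,2,3,5,6} D(Z)={1,2,4,5,6}: Y {1,2,3,5,6}->{1,2,3,5}; Z {1,2,4,5,6}->{2,4,5,6}
Constraint 2 (U != Y) on D(U)={1,2,3,4,5,6} D(Y)={1,2,3,5}: no change
Constraint 3 (Y < Z) on D(Y)={1,2,3,5} D(Z)={2,4,5,6}: no change
So after all 3 constraints: D(Z) = {2,4,5,6}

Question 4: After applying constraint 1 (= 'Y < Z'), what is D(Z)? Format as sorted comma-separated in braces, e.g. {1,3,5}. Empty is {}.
Answer: {2,4,5,6}

Derivation:
Constraint 1 (Y < Z) on D(Y)={1,2,3,5,6} D(Z)={1,2,4,5,6}: Y {1,2,3,5,6}->{1,2,3,5}; Z {1,2,4,5,6}->{2,4,5,6}
So after constraint 1: D(Z) = {2,4,5,6}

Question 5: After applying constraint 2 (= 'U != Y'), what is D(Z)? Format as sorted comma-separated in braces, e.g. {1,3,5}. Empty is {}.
Answer: {2,4,5,6}

Derivation:
Constraint 1 (Y < Z) on D(Y)={1,2,3,5,6} D(Z)={1,2,4,5,6}: Y {1,2,3,5,6}->{1,2,3,5}; Z {1,2,4,5,6}->{2,4,5,6}
Constraint 2 (U != Y) on D(U)={1,2,3,4,5,6} D(Y)={1,2,3,5}: no change
So after constraint 2: D(Z) = {2,4,5,6}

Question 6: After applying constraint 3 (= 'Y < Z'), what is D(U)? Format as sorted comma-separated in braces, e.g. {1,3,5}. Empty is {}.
Constraint 1 (Y < Z) on D(Y)={1,2,3,5,6} D(Z)={1,2,4,5,6}: Y {1,2,3,5,6}->{1,2,3,5}; Z {1,2,4,5,6}->{2,4,5,6}
Constraint 2 (U != Y) on D(U)={1,2,3,4,5,6} D(Y)={1,2,3,5}: no change
Constraint 3 (Y < Z) on D(Y)={1,2,3,5} D(Z)={2,4,5,6}: no change
So after constraint 3: D(U) = {1,2,3,4,5,6}

Answer: {1,2,3,4,5,6}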